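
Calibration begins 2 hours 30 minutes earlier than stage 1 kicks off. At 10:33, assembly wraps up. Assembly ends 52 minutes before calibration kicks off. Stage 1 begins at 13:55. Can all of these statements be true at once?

Calibration starts at 13:55 − 150 min = 11:25.
Assembly ends at 11:25 − 52 min = 10:33.
That matches the stated 10:33, so the schedule is consistent.

Yes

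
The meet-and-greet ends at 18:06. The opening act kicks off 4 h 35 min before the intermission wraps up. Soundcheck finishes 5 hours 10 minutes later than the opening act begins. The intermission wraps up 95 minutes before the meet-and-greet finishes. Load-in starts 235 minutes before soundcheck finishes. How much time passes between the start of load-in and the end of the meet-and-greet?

The intermission ends at 18:06 − 95 min = 16:31.
The opening act starts at 16:31 − 275 min = 11:56.
Soundcheck ends at 11:56 + 310 min = 17:06.
Load-in starts at 17:06 − 235 min = 13:11.
From 13:11 to 18:06 is 4 hours 55 minutes.

4 hours 55 minutes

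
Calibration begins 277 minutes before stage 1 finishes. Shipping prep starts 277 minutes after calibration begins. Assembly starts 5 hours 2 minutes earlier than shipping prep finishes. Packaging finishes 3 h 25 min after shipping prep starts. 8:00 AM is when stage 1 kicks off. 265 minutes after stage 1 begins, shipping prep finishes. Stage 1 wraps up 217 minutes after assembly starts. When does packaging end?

Shipping prep ends at 8:00 AM + 265 min = 12:25 PM.
Assembly starts at 12:25 PM − 302 min = 7:23 AM.
Stage 1 ends at 7:23 AM + 217 min = 11:00 AM.
Calibration starts at 11:00 AM − 277 min = 6:23 AM.
Shipping prep starts at 6:23 AM + 277 min = 11:00 AM.
Packaging ends at 11:00 AM + 205 min = 2:25 PM.

2:25 PM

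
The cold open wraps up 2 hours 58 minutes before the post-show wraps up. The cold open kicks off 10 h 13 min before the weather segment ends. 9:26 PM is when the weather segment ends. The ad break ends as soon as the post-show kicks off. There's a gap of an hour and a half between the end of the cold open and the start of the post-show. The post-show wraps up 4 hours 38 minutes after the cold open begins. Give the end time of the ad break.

2:23 PM

The cold open starts at 9:26 PM − 613 min = 11:13 AM.
The post-show ends at 11:13 AM + 278 min = 3:51 PM.
The cold open ends at 3:51 PM − 178 min = 12:53 PM.
The post-show starts at 12:53 PM + 90 min = 2:23 PM.
So the ad break ends at 2:23 PM.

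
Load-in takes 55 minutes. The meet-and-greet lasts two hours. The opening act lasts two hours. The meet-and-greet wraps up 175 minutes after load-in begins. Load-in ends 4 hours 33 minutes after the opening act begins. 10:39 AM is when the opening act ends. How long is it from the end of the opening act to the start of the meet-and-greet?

2 hours 33 minutes

The opening act starts at 10:39 AM − 120 min = 8:39 AM.
Load-in ends at 8:39 AM + 273 min = 1:12 PM.
Load-in starts at 1:12 PM − 55 min = 12:17 PM.
The meet-and-greet ends at 12:17 PM + 175 min = 3:12 PM.
The meet-and-greet starts at 3:12 PM − 120 min = 1:12 PM.
From 10:39 AM to 1:12 PM is 2 hours 33 minutes.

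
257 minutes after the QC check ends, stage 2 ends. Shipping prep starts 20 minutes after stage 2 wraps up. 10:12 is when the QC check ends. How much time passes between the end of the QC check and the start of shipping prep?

4 hours 37 minutes

Stage 2 ends at 10:12 + 257 min = 14:29.
Shipping prep starts at 14:29 + 20 min = 14:49.
From 10:12 to 14:49 is 4 hours 37 minutes.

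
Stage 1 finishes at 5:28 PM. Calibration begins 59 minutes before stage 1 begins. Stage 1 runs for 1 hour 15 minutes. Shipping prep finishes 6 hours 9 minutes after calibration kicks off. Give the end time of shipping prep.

Stage 1 starts at 5:28 PM − 75 min = 4:13 PM.
Calibration starts at 4:13 PM − 59 min = 3:14 PM.
Shipping prep ends at 3:14 PM + 369 min = 9:23 PM.

9:23 PM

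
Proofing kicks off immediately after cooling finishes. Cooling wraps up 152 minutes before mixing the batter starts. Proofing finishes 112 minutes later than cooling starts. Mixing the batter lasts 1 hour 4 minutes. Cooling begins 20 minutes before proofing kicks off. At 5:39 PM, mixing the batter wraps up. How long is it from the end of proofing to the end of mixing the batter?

Mixing the batter starts at 5:39 PM − 64 min = 4:35 PM.
Cooling ends at 4:35 PM − 152 min = 2:03 PM.
So proofing starts at 2:03 PM.
Cooling starts at 2:03 PM − 20 min = 1:43 PM.
Proofing ends at 1:43 PM + 112 min = 3:35 PM.
From 3:35 PM to 5:39 PM is 124 minutes.

124 minutes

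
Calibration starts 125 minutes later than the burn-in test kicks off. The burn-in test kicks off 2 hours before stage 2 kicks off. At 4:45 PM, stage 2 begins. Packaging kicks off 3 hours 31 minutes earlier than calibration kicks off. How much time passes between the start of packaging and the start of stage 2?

The burn-in test starts at 4:45 PM − 120 min = 2:45 PM.
Calibration starts at 2:45 PM + 125 min = 4:50 PM.
Packaging starts at 4:50 PM − 211 min = 1:19 PM.
From 1:19 PM to 4:45 PM is 206 minutes.

206 minutes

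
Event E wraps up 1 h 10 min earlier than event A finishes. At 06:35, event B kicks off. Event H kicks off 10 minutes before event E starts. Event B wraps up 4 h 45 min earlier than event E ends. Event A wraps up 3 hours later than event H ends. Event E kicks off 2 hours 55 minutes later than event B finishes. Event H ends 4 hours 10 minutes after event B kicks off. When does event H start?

Event H ends at 06:35 + 250 min = 10:45.
Event A ends at 10:45 + 180 min = 13:45.
Event E ends at 13:45 − 70 min = 12:35.
Event B ends at 12:35 − 285 min = 07:50.
Event E starts at 07:50 + 175 min = 10:45.
Event H starts at 10:45 − 10 min = 10:35.

10:35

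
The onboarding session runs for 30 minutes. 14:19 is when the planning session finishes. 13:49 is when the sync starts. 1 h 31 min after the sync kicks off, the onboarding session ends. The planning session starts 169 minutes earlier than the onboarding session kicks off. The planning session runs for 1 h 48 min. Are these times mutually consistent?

The onboarding session ends at 13:49 + 91 min = 15:20.
The onboarding session starts at 15:20 − 30 min = 14:50.
The planning session starts at 14:50 − 169 min = 12:01.
The planning session ends at 12:01 + 108 min = 13:49.
But the planning session is also said to end at 14:19 — a 30-minute conflict.

No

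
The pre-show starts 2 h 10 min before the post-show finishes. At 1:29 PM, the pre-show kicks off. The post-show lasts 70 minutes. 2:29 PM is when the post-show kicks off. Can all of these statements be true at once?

The post-show ends at 2:29 PM + 70 min = 3:39 PM.
The pre-show starts at 3:39 PM − 130 min = 1:29 PM.
That matches the stated 1:29 PM, so the schedule is consistent.

Yes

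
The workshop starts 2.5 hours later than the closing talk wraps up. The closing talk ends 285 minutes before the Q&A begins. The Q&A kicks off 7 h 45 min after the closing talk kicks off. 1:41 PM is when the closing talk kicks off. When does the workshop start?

7:11 PM

The Q&A starts at 1:41 PM + 465 min = 9:26 PM.
The closing talk ends at 9:26 PM − 285 min = 4:41 PM.
The workshop starts at 4:41 PM + 150 min = 7:11 PM.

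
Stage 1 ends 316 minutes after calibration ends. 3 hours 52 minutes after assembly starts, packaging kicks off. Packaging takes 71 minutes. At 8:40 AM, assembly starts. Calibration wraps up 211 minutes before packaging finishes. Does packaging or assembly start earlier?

Packaging starts at 8:40 AM + 232 min = 12:32 PM.
Packaging starts at 12:32 PM and assembly starts at 8:40 AM, so assembly is first.

assembly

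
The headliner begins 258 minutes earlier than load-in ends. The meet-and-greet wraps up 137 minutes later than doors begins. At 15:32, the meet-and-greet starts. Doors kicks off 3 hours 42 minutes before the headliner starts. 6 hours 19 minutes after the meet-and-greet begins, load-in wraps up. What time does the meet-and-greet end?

16:08

Load-in ends at 15:32 + 379 min = 21:51.
The headliner starts at 21:51 − 258 min = 17:33.
Doors starts at 17:33 − 222 min = 13:51.
The meet-and-greet ends at 13:51 + 137 min = 16:08.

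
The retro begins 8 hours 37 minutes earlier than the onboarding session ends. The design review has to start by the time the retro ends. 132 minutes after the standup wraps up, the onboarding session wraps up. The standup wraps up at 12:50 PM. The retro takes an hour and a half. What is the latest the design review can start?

7:55 AM

The onboarding session ends at 12:50 PM + 132 min = 3:02 PM.
The retro starts at 3:02 PM − 517 min = 6:25 AM.
The retro ends at 6:25 AM + 90 min = 7:55 AM.
The design review is bounded by the retro, so the latest it can start is 7:55 AM.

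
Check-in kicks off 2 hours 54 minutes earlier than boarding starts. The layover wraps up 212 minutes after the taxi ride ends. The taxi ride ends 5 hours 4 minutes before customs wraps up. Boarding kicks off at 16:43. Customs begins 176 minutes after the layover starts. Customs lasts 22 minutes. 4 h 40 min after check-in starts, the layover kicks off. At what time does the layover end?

20:15

Check-in starts at 16:43 − 174 min = 13:49.
The layover starts at 13:49 + 280 min = 18:29.
Customs starts at 18:29 + 176 min = 21:25.
Customs ends at 21:25 + 22 min = 21:47.
The taxi ride ends at 21:47 − 304 min = 16:43.
The layover ends at 16:43 + 212 min = 20:15.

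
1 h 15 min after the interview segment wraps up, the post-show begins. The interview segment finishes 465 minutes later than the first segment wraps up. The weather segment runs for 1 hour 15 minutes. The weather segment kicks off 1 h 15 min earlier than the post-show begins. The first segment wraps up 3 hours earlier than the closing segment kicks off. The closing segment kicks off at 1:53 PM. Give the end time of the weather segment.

The first segment ends at 1:53 PM − 180 min = 10:53 AM.
The interview segment ends at 10:53 AM + 465 min = 6:38 PM.
The post-show starts at 6:38 PM + 75 min = 7:53 PM.
The weather segment starts at 7:53 PM − 75 min = 6:38 PM.
The weather segment ends at 6:38 PM + 75 min = 7:53 PM.

7:53 PM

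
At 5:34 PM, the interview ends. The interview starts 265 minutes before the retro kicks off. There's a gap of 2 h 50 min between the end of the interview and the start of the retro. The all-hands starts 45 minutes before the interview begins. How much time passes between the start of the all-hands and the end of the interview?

The retro starts at 5:34 PM + 170 min = 8:24 PM.
The interview starts at 8:24 PM − 265 min = 3:59 PM.
The all-hands starts at 3:59 PM − 45 min = 3:14 PM.
From 3:14 PM to 5:34 PM is 2 hours 20 minutes.

2 hours 20 minutes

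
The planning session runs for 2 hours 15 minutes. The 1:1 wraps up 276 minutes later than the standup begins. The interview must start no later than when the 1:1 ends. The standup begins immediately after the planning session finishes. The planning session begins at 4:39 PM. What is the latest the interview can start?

The planning session ends at 4:39 PM + 135 min = 6:54 PM.
So the standup starts at 6:54 PM.
The 1:1 ends at 6:54 PM + 276 min = 11:30 PM.
The interview is bounded by the 1:1, so the latest it can start is 11:30 PM.

11:30 PM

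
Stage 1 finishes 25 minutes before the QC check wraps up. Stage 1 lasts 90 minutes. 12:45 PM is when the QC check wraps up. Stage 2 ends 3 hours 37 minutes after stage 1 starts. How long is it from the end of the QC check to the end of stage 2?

1 h 42 min

Stage 1 ends at 12:45 PM − 25 min = 12:20 PM.
Stage 1 starts at 12:20 PM − 90 min = 10:50 AM.
Stage 2 ends at 10:50 AM + 217 min = 2:27 PM.
From 12:45 PM to 2:27 PM is 1 h 42 min.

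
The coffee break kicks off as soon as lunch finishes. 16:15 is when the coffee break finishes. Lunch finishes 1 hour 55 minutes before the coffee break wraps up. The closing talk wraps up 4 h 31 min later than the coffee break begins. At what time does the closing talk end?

Lunch ends at 16:15 − 115 min = 14:20.
So the coffee break starts at 14:20.
The closing talk ends at 14:20 + 271 min = 18:51.

18:51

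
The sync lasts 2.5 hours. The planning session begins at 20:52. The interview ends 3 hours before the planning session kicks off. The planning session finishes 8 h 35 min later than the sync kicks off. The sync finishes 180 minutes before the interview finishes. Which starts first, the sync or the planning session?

The interview ends at 20:52 − 180 min = 17:52.
The sync ends at 17:52 − 180 min = 14:52.
The sync starts at 14:52 − 150 min = 12:22.
The sync starts at 12:22 and the planning session starts at 20:52, so the sync is first.

the sync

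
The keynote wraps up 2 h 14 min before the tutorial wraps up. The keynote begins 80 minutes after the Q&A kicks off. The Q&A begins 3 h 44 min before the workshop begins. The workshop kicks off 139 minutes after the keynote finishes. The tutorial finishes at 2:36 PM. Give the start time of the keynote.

12:17 PM

The keynote ends at 2:36 PM − 134 min = 12:22 PM.
The workshop starts at 12:22 PM + 139 min = 2:41 PM.
The Q&A starts at 2:41 PM − 224 min = 10:57 AM.
The keynote starts at 10:57 AM + 80 min = 12:17 PM.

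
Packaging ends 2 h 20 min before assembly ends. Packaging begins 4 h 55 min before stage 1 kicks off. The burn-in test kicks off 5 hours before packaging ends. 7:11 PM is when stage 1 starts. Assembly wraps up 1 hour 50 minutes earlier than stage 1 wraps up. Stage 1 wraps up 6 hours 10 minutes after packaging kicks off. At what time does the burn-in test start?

11:16 AM

Packaging starts at 7:11 PM − 295 min = 2:16 PM.
Stage 1 ends at 2:16 PM + 370 min = 8:26 PM.
Assembly ends at 8:26 PM − 110 min = 6:36 PM.
Packaging ends at 6:36 PM − 140 min = 4:16 PM.
The burn-in test starts at 4:16 PM − 300 min = 11:16 AM.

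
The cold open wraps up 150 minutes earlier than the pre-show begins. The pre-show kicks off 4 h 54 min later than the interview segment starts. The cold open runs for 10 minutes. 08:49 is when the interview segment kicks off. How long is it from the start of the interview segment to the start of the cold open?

The pre-show starts at 08:49 + 294 min = 13:43.
The cold open ends at 13:43 − 150 min = 11:13.
The cold open starts at 11:13 − 10 min = 11:03.
From 08:49 to 11:03 is 2 hours 14 minutes.

2 hours 14 minutes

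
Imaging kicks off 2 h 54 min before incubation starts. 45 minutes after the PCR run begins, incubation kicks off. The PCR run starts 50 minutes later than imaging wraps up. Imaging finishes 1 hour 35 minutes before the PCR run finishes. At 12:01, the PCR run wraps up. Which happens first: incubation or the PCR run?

the PCR run

Imaging ends at 12:01 − 95 min = 10:26.
The PCR run starts at 10:26 + 50 min = 11:16.
Incubation starts at 11:16 + 45 min = 12:01.
Incubation starts at 12:01 and the PCR run starts at 11:16, so the PCR run is first.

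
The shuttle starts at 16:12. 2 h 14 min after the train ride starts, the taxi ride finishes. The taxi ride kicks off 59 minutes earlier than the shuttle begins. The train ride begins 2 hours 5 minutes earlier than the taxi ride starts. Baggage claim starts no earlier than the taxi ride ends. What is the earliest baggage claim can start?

The taxi ride starts at 16:12 − 59 min = 15:13.
The train ride starts at 15:13 − 125 min = 13:08.
The taxi ride ends at 13:08 + 134 min = 15:22.
Baggage claim is bounded by the taxi ride, so the earliest it can start is 15:22.

15:22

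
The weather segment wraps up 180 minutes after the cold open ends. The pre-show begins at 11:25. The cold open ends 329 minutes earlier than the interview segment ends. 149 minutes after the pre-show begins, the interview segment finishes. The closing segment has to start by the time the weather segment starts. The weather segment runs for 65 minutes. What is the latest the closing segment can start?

10:20

The interview segment ends at 11:25 + 149 min = 13:54.
The cold open ends at 13:54 − 329 min = 08:25.
The weather segment ends at 08:25 + 180 min = 11:25.
The weather segment starts at 11:25 − 65 min = 10:20.
The closing segment is bounded by the weather segment, so the latest it can start is 10:20.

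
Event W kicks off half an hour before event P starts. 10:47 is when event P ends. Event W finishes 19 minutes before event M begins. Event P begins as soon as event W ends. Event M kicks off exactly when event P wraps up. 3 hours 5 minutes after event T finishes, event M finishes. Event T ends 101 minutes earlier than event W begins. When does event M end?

11:22

Event M starts at 10:47.
Event W ends at 10:47 − 19 min = 10:28.
So event P starts at 10:28.
Event W starts at 10:28 − 30 min = 09:58.
Event T ends at 09:58 − 101 min = 08:17.
Event M ends at 08:17 + 185 min = 11:22.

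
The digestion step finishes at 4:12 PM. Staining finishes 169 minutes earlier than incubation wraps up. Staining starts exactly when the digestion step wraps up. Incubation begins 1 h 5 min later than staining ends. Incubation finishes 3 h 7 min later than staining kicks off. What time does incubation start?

5:35 PM

Staining starts at 4:12 PM.
Incubation ends at 4:12 PM + 187 min = 7:19 PM.
Staining ends at 7:19 PM − 169 min = 4:30 PM.
Incubation starts at 4:30 PM + 65 min = 5:35 PM.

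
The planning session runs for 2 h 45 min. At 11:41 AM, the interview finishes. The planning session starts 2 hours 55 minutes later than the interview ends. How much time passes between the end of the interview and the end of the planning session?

340 minutes

The planning session starts at 11:41 AM + 175 min = 2:36 PM.
The planning session ends at 2:36 PM + 165 min = 5:21 PM.
From 11:41 AM to 5:21 PM is 340 minutes.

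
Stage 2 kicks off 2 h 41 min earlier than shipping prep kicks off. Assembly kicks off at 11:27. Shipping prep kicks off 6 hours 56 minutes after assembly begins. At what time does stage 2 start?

15:42

Shipping prep starts at 11:27 + 416 min = 18:23.
Stage 2 starts at 18:23 − 161 min = 15:42.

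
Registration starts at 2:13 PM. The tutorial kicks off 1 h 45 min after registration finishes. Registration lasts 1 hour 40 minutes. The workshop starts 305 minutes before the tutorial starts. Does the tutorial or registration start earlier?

registration

Registration ends at 2:13 PM + 100 min = 3:53 PM.
The tutorial starts at 3:53 PM + 105 min = 5:38 PM.
The tutorial starts at 5:38 PM and registration starts at 2:13 PM, so registration is first.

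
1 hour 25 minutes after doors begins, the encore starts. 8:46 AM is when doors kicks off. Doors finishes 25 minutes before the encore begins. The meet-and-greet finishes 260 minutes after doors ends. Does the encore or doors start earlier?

doors

The encore starts at 8:46 AM + 85 min = 10:11 AM.
The encore starts at 10:11 AM and doors starts at 8:46 AM, so doors is first.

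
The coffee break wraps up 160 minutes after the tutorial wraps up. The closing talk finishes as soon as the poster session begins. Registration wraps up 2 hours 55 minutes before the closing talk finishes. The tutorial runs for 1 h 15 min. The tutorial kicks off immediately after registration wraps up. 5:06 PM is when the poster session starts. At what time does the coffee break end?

6:06 PM

The closing talk ends at 5:06 PM.
Registration ends at 5:06 PM − 175 min = 2:11 PM.
So the tutorial starts at 2:11 PM.
The tutorial ends at 2:11 PM + 75 min = 3:26 PM.
The coffee break ends at 3:26 PM + 160 min = 6:06 PM.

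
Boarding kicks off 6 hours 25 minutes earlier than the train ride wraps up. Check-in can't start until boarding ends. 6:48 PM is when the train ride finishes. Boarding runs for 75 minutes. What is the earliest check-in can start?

Boarding starts at 6:48 PM − 385 min = 12:23 PM.
Boarding ends at 12:23 PM + 75 min = 1:38 PM.
Check-in is bounded by boarding, so the earliest it can start is 1:38 PM.

1:38 PM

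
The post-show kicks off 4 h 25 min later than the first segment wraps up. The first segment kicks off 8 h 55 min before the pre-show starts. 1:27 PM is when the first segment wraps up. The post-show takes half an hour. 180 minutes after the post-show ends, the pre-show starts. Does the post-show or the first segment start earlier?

The post-show starts at 1:27 PM + 265 min = 5:52 PM.
The post-show ends at 5:52 PM + 30 min = 6:22 PM.
The pre-show starts at 6:22 PM + 180 min = 9:22 PM.
The first segment starts at 9:22 PM − 535 min = 12:27 PM.
The post-show starts at 5:52 PM and the first segment starts at 12:27 PM, so the first segment is first.

the first segment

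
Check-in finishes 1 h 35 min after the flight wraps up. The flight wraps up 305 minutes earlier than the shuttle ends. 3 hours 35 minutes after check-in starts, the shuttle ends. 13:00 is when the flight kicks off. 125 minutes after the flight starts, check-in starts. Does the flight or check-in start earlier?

the flight

Check-in starts at 13:00 + 125 min = 15:05.
The flight starts at 13:00 and check-in starts at 15:05, so the flight is first.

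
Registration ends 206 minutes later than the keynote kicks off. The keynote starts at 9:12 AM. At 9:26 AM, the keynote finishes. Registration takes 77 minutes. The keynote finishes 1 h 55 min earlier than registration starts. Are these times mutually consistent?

Yes

Registration ends at 9:12 AM + 206 min = 12:38 PM.
Registration starts at 12:38 PM − 77 min = 11:21 AM.
The keynote ends at 11:21 AM − 115 min = 9:26 AM.
That matches the stated 9:26 AM, so the schedule is consistent.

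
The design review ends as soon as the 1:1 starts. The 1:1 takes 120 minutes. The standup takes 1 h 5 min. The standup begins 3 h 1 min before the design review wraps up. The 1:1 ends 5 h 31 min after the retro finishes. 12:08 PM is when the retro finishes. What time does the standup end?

1:43 PM

The 1:1 ends at 12:08 PM + 331 min = 5:39 PM.
The 1:1 starts at 5:39 PM − 120 min = 3:39 PM.
So the design review ends at 3:39 PM.
The standup starts at 3:39 PM − 181 min = 12:38 PM.
The standup ends at 12:38 PM + 65 min = 1:43 PM.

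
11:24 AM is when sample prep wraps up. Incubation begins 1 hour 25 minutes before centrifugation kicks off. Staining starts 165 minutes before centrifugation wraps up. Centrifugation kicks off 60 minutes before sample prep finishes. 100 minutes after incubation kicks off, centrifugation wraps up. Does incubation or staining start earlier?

staining

Centrifugation starts at 11:24 AM − 60 min = 10:24 AM.
Incubation starts at 10:24 AM − 85 min = 8:59 AM.
Centrifugation ends at 8:59 AM + 100 min = 10:39 AM.
Staining starts at 10:39 AM − 165 min = 7:54 AM.
Incubation starts at 8:59 AM and staining starts at 7:54 AM, so staining is first.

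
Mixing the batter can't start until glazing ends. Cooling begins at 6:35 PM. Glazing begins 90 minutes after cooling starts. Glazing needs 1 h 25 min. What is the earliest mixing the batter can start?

Glazing starts at 6:35 PM + 90 min = 8:05 PM.
Glazing ends at 8:05 PM + 85 min = 9:30 PM.
Mixing the batter is bounded by glazing, so the earliest it can start is 9:30 PM.

9:30 PM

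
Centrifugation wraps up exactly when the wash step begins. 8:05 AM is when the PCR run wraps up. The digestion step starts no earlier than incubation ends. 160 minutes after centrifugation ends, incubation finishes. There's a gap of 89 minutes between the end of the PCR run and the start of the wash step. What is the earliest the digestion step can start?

The wash step starts at 8:05 AM + 89 min = 9:34 AM.
So centrifugation ends at 9:34 AM.
Incubation ends at 9:34 AM + 160 min = 12:14 PM.
The digestion step is bounded by incubation, so the earliest it can start is 12:14 PM.

12:14 PM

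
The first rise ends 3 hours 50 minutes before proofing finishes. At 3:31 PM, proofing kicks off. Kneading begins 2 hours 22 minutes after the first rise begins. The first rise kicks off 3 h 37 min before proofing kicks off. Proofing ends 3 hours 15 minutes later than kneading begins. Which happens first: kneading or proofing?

kneading

The first rise starts at 3:31 PM − 217 min = 11:54 AM.
Kneading starts at 11:54 AM + 142 min = 2:16 PM.
Kneading starts at 2:16 PM and proofing starts at 3:31 PM, so kneading is first.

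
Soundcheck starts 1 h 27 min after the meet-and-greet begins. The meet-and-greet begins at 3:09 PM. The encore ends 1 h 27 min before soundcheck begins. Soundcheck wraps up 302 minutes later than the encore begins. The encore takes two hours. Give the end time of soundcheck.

Soundcheck starts at 3:09 PM + 87 min = 4:36 PM.
The encore ends at 4:36 PM − 87 min = 3:09 PM.
The encore starts at 3:09 PM − 120 min = 1:09 PM.
Soundcheck ends at 1:09 PM + 302 min = 6:11 PM.

6:11 PM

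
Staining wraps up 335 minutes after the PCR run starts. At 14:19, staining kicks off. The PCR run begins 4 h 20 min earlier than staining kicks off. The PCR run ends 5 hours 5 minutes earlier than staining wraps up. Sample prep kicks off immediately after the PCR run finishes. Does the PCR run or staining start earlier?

the PCR run

The PCR run starts at 14:19 − 260 min = 09:59.
The PCR run starts at 09:59 and staining starts at 14:19, so the PCR run is first.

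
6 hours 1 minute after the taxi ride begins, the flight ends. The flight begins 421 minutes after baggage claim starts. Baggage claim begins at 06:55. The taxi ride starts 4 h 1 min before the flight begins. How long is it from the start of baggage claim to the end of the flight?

The flight starts at 06:55 + 421 min = 13:56.
The taxi ride starts at 13:56 − 241 min = 09:55.
The flight ends at 09:55 + 361 min = 15:56.
From 06:55 to 15:56 is 9 hours 1 minute.

9 hours 1 minute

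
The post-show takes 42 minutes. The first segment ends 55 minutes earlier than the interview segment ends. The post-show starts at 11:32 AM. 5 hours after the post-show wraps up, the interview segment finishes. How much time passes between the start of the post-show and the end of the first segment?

4 h 47 min

The post-show ends at 11:32 AM + 42 min = 12:14 PM.
The interview segment ends at 12:14 PM + 300 min = 5:14 PM.
The first segment ends at 5:14 PM − 55 min = 4:19 PM.
From 11:32 AM to 4:19 PM is 4 h 47 min.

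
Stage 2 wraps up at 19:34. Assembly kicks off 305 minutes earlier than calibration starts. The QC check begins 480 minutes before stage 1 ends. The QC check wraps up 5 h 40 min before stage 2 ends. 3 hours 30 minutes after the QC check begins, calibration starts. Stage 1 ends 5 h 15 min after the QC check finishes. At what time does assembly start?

The QC check ends at 19:34 − 340 min = 13:54.
Stage 1 ends at 13:54 + 315 min = 19:09.
The QC check starts at 19:09 − 480 min = 11:09.
Calibration starts at 11:09 + 210 min = 14:39.
Assembly starts at 14:39 − 305 min = 09:34.

09:34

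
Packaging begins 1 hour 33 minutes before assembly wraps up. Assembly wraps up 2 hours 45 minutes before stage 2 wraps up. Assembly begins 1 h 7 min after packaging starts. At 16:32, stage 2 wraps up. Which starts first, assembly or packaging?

packaging

Assembly ends at 16:32 − 165 min = 13:47.
Packaging starts at 13:47 − 93 min = 12:14.
Assembly starts at 12:14 + 67 min = 13:21.
Assembly starts at 13:21 and packaging starts at 12:14, so packaging is first.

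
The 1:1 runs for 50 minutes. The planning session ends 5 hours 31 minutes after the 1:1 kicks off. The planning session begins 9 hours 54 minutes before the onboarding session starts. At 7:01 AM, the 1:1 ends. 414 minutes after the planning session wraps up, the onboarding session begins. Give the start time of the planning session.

8:42 AM

The 1:1 starts at 7:01 AM − 50 min = 6:11 AM.
The planning session ends at 6:11 AM + 331 min = 11:42 AM.
The onboarding session starts at 11:42 AM + 414 min = 6:36 PM.
The planning session starts at 6:36 PM − 594 min = 8:42 AM.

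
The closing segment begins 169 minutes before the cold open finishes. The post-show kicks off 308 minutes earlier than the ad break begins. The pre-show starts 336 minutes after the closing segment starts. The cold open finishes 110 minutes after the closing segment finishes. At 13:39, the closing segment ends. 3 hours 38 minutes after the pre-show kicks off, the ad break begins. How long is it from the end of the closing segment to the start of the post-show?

The cold open ends at 13:39 + 110 min = 15:29.
The closing segment starts at 15:29 − 169 min = 12:40.
The pre-show starts at 12:40 + 336 min = 18:16.
The ad break starts at 18:16 + 218 min = 21:54.
The post-show starts at 21:54 − 308 min = 16:46.
From 13:39 to 16:46 is 187 minutes.

187 minutes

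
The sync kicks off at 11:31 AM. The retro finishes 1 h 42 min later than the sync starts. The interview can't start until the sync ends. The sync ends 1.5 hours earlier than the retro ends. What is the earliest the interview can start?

The retro ends at 11:31 AM + 102 min = 1:13 PM.
The sync ends at 1:13 PM − 90 min = 11:43 AM.
The interview is bounded by the sync, so the earliest it can start is 11:43 AM.

11:43 AM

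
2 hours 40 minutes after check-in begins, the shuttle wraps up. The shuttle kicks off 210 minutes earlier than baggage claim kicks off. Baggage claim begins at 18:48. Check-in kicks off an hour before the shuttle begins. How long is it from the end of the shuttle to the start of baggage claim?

110 minutes

The shuttle starts at 18:48 − 210 min = 15:18.
Check-in starts at 15:18 − 60 min = 14:18.
The shuttle ends at 14:18 + 160 min = 16:58.
From 16:58 to 18:48 is 110 minutes.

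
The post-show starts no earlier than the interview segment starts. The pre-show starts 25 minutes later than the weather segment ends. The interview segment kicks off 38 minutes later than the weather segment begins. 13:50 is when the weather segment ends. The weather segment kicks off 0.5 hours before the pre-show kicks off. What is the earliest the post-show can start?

14:23

The pre-show starts at 13:50 + 25 min = 14:15.
The weather segment starts at 14:15 − 30 min = 13:45.
The interview segment starts at 13:45 + 38 min = 14:23.
The post-show is bounded by the interview segment, so the earliest it can start is 14:23.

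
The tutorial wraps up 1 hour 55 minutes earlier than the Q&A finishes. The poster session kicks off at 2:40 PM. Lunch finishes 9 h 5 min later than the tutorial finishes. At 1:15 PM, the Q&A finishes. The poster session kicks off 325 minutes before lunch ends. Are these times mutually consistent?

The tutorial ends at 1:15 PM − 115 min = 11:20 AM.
Lunch ends at 11:20 AM + 545 min = 8:25 PM.
The poster session starts at 8:25 PM − 325 min = 3:00 PM.
But the poster session is also said to start at 2:40 PM — a 20-minute conflict.

No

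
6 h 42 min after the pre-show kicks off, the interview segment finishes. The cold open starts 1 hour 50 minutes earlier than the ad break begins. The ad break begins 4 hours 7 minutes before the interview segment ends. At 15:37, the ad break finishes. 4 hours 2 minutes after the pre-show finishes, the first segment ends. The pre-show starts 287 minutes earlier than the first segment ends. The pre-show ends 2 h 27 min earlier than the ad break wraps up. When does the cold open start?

13:10

The pre-show ends at 15:37 − 147 min = 13:10.
The first segment ends at 13:10 + 242 min = 17:12.
The pre-show starts at 17:12 − 287 min = 12:25.
The interview segment ends at 12:25 + 402 min = 19:07.
The ad break starts at 19:07 − 247 min = 15:00.
The cold open starts at 15:00 − 110 min = 13:10.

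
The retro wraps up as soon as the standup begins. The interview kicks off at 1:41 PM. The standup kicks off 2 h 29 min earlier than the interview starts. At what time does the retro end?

11:12 AM

The standup starts at 1:41 PM − 149 min = 11:12 AM.
So the retro ends at 11:12 AM.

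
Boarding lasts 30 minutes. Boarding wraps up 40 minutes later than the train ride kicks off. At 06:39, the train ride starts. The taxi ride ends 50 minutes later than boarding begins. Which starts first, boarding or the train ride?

the train ride

Boarding ends at 06:39 + 40 min = 07:19.
Boarding starts at 07:19 − 30 min = 06:49.
Boarding starts at 06:49 and the train ride starts at 06:39, so the train ride is first.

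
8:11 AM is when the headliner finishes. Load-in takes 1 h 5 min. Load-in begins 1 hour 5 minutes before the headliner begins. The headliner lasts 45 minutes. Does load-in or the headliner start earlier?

The headliner starts at 8:11 AM − 45 min = 7:26 AM.
Load-in starts at 7:26 AM − 65 min = 6:21 AM.
Load-in starts at 6:21 AM and the headliner starts at 7:26 AM, so load-in is first.

load-in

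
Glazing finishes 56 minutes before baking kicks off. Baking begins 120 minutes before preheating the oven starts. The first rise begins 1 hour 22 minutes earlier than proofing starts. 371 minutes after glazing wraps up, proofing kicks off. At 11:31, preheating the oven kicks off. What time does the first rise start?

Baking starts at 11:31 − 120 min = 09:31.
Glazing ends at 09:31 − 56 min = 08:35.
Proofing starts at 08:35 + 371 min = 14:46.
The first rise starts at 14:46 − 82 min = 13:24.

13:24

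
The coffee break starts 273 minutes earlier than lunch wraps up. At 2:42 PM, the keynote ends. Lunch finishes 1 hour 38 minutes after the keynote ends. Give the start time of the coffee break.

11:47 AM

Lunch ends at 2:42 PM + 98 min = 4:20 PM.
The coffee break starts at 4:20 PM − 273 min = 11:47 AM.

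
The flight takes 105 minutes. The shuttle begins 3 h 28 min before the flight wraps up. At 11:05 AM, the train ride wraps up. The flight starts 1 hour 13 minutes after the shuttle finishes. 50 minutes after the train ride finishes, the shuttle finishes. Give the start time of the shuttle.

The shuttle ends at 11:05 AM + 50 min = 11:55 AM.
The flight starts at 11:55 AM + 73 min = 1:08 PM.
The flight ends at 1:08 PM + 105 min = 2:53 PM.
The shuttle starts at 2:53 PM − 208 min = 11:25 AM.

11:25 AM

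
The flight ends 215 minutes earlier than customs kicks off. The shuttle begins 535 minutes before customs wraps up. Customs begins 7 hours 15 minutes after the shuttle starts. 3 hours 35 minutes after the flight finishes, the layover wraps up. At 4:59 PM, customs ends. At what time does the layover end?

3:19 PM

The shuttle starts at 4:59 PM − 535 min = 8:04 AM.
Customs starts at 8:04 AM + 435 min = 3:19 PM.
The flight ends at 3:19 PM − 215 min = 11:44 AM.
The layover ends at 11:44 AM + 215 min = 3:19 PM.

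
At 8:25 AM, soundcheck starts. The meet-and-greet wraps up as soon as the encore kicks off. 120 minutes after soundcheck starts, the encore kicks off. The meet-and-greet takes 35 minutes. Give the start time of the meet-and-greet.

The encore starts at 8:25 AM + 120 min = 10:25 AM.
So the meet-and-greet ends at 10:25 AM.
The meet-and-greet starts at 10:25 AM − 35 min = 9:50 AM.

9:50 AM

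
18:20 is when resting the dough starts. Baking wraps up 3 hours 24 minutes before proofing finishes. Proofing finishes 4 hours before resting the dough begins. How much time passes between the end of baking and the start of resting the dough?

7 hours 24 minutes

Proofing ends at 18:20 − 240 min = 14:20.
Baking ends at 14:20 − 204 min = 10:56.
From 10:56 to 18:20 is 7 hours 24 minutes.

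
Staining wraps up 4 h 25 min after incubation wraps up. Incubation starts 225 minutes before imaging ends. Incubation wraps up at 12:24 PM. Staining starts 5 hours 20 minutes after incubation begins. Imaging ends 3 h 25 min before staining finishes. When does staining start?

2:59 PM

Staining ends at 12:24 PM + 265 min = 4:49 PM.
Imaging ends at 4:49 PM − 205 min = 1:24 PM.
Incubation starts at 1:24 PM − 225 min = 9:39 AM.
Staining starts at 9:39 AM + 320 min = 2:59 PM.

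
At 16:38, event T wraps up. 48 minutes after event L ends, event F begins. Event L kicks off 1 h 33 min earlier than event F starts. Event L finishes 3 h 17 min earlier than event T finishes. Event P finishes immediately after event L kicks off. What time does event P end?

Event L ends at 16:38 − 197 min = 13:21.
Event F starts at 13:21 + 48 min = 14:09.
Event L starts at 14:09 − 93 min = 12:36.
So event P ends at 12:36.

12:36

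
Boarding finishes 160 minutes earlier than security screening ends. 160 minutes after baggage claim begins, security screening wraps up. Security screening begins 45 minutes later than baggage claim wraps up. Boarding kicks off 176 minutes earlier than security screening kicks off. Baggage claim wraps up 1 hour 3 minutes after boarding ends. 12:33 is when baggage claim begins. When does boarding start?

Security screening ends at 12:33 + 160 min = 15:13.
Boarding ends at 15:13 − 160 min = 12:33.
Baggage claim ends at 12:33 + 63 min = 13:36.
Security screening starts at 13:36 + 45 min = 14:21.
Boarding starts at 14:21 − 176 min = 11:25.

11:25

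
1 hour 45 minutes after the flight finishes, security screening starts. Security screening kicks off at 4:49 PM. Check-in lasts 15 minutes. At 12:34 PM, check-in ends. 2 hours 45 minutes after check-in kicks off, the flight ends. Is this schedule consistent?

Yes

Check-in starts at 12:34 PM − 15 min = 12:19 PM.
The flight ends at 12:19 PM + 165 min = 3:04 PM.
Security screening starts at 3:04 PM + 105 min = 4:49 PM.
That matches the stated 4:49 PM, so the schedule is consistent.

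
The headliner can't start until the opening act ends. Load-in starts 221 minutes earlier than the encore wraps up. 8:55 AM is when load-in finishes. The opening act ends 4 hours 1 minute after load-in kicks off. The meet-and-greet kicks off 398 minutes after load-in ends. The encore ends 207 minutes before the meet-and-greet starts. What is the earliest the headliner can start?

12:26 PM

The meet-and-greet starts at 8:55 AM + 398 min = 3:33 PM.
The encore ends at 3:33 PM − 207 min = 12:06 PM.
Load-in starts at 12:06 PM − 221 min = 8:25 AM.
The opening act ends at 8:25 AM + 241 min = 12:26 PM.
The headliner is bounded by the opening act, so the earliest it can start is 12:26 PM.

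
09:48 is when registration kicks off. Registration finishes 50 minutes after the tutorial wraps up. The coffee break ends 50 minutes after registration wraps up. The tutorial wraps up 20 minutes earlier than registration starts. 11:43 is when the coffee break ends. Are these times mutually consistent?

No

The tutorial ends at 09:48 − 20 min = 09:28.
Registration ends at 09:28 + 50 min = 10:18.
The coffee break ends at 10:18 + 50 min = 11:08.
But the coffee break is also said to end at 11:43 — a 35-minute conflict.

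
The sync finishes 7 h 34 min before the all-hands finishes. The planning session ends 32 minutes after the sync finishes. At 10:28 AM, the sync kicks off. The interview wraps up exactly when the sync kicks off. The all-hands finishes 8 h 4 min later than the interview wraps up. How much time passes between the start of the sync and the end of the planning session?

1 h 2 min

The interview ends at 10:28 AM.
The all-hands ends at 10:28 AM + 484 min = 6:32 PM.
The sync ends at 6:32 PM − 454 min = 10:58 AM.
The planning session ends at 10:58 AM + 32 min = 11:30 AM.
From 10:28 AM to 11:30 AM is 1 h 2 min.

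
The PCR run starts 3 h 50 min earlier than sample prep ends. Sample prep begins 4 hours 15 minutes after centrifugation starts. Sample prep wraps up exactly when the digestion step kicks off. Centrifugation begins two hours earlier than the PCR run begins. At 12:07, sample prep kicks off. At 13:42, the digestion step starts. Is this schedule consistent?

Sample prep ends at 13:42.
The PCR run starts at 13:42 − 230 min = 09:52.
Centrifugation starts at 09:52 − 120 min = 07:52.
Sample prep starts at 07:52 + 255 min = 12:07.
That matches the stated 12:07, so the schedule is consistent.

Yes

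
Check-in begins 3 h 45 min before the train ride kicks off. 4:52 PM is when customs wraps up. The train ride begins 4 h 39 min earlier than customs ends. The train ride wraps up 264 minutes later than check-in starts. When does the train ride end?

12:52 PM

The train ride starts at 4:52 PM − 279 min = 12:13 PM.
Check-in starts at 12:13 PM − 225 min = 8:28 AM.
The train ride ends at 8:28 AM + 264 min = 12:52 PM.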